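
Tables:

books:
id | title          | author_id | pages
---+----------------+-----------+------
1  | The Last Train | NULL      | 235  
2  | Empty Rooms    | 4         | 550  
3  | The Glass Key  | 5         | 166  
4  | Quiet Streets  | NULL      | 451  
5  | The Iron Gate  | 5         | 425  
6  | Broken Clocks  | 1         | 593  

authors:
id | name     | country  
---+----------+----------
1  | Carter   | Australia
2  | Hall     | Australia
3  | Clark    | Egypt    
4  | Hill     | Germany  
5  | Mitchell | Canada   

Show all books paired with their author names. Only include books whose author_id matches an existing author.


INNER JOIN keeps only books rows whose author_id matches an id in authors. Walk through each book:
  - book 1 (The Last Train): author_id=NULL, no match -> dropped
  - book 2 (Empty Rooms): author_id=4 -> matches Hill
  - book 3 (The Glass Key): author_id=5 -> matches Mitchell
  - book 4 (Quiet Streets): author_id=NULL, no match -> dropped
  - book 5 (The Iron Gate): author_id=5 -> matches Mitchell
  - book 6 (Broken Clocks): author_id=1 -> matches Carter
So 2 of 6 rows are dropped.

SQL:
SELECT a.title, b.name AS author
FROM books a
INNER JOIN authors b ON a.author_id = b.id

Result:
title         | author  
--------------+---------
Empty Rooms   | Hill    
The Glass Key | Mitchell
The Iron Gate | Mitchell
Broken Clocks | Carter  


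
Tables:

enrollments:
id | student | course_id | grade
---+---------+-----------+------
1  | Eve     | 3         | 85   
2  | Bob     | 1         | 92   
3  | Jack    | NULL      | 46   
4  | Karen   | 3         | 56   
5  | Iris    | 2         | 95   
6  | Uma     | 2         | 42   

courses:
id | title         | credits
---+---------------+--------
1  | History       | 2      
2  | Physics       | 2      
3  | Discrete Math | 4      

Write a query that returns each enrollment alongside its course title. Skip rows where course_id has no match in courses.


INNER JOIN keeps only enrollments rows whose course_id matches an id in courses. Walk through each enrollment:
  - enrollment 1 (Eve): course_id=3 -> matches Discrete Math
  - enrollment 2 (Bob): course_id=1 -> matches History
  - enrollment 3 (Jack): course_id=NULL, no match -> dropped
  - enrollment 4 (Karen): course_id=3 -> matches Discrete Math
  - enrollment 5 (Iris): course_id=2 -> matches Physics
  - enrollment 6 (Uma): course_id=2 -> matches Physics
So 1 of 6 rows is dropped.

SQL:
SELECT a.student, b.title AS course
FROM enrollments a
INNER JOIN courses b ON a.course_id = b.id

Result:
student | course       
--------+--------------
Eve     | Discrete Math
Bob     | History      
Karen   | Discrete Math
Iris    | Physics      
Uma     | Physics      


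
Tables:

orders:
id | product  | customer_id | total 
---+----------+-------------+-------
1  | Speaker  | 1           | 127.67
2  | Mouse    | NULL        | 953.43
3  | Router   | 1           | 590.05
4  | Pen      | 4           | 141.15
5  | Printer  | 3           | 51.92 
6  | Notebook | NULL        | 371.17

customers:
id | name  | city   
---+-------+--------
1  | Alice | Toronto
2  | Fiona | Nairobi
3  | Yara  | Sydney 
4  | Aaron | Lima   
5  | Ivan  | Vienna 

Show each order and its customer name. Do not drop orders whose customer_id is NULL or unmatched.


LEFT JOIN keeps every row from orders (the left table); where customer_id has no match in customers, the customer columns become NULL. Walk through each order:
  - order 1 (Speaker): customer_id=1 -> matches Alice
  - order 2 (Mouse): customer_id=NULL, no match -> kept with NULL
  - order 3 (Router): customer_id=1 -> matches Alice
  - order 4 (Pen): customer_id=4 -> matches Aaron
  - order 5 (Printer): customer_id=3 -> matches Yara
  - order 6 (Notebook): customer_id=NULL, no match -> kept with NULL
All 6 rows appear; 2 have NULL customer.

SQL:
SELECT a.product, b.name AS customer
FROM orders a
LEFT JOIN customers b ON a.customer_id = b.id

Result:
product  | customer
---------+---------
Speaker  | Alice   
Mouse    | NULL    
Router   | Alice   
Pen      | Aaron   
Printer  | Yara    
Notebook | NULL    


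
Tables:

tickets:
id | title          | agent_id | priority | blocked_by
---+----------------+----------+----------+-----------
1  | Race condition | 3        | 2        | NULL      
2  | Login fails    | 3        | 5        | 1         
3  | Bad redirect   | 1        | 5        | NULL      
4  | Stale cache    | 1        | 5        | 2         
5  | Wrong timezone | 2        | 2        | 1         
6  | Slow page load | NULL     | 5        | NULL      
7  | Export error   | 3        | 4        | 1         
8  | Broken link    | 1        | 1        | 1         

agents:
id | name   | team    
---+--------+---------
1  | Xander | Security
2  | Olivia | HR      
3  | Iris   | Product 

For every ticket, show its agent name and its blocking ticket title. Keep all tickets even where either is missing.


Two LEFT JOINs from the same base table tickets: one to agents via agent_id, one to tickets itself via blocked_by. Both are LEFT so every ticket is preserved.
Match against agents:
  - ticket 1 (Race condition): agent_id=3 -> matches Iris
  - ticket 2 (Login fails): agent_id=3 -> matches Iris
  - ticket 3 (Bad redirect): agent_id=1 -> matches Xander
  - ticket 4 (Stale cache): agent_id=1 -> matches Xander
  - ticket 5 (Wrong timezone): agent_id=2 -> matches Olivia
  - ticket 6 (Slow page load): agent_id=NULL, no match -> kept with NULL
  - ticket 7 (Export error): agent_id=3 -> matches Iris
  - ticket 8 (Broken link): agent_id=1 -> matches Xander
Match against tickets (self):
  - ticket 1 (Race condition): blocked_by=NULL -> NULL
  - ticket 2 (Login fails): blocked_by=1 -> Race condition
  - ticket 3 (Bad redirect): blocked_by=NULL -> NULL
  - ticket 4 (Stale cache): blocked_by=2 -> Login fails
  - ticket 5 (Wrong timezone): blocked_by=1 -> Race condition
  - ticket 6 (Slow page load): blocked_by=NULL -> NULL
  - ticket 7 (Export error): blocked_by=1 -> Race condition
  - ticket 8 (Broken link): blocked_by=1 -> Race condition

SQL:
SELECT a.title, b.name AS agent, c.title AS blocked_by
FROM tickets a
LEFT JOIN agents b ON a.agent_id = b.id
LEFT JOIN tickets c ON a.blocked_by = c.id

Result:
title          | agent  | blocked_by    
---------------+--------+---------------
Race condition | Iris   | NULL          
Login fails    | Iris   | Race condition
Bad redirect   | Xander | NULL          
Stale cache    | Xander | Login fails   
Wrong timezone | Olivia | Race condition
Slow page load | NULL   | NULL          
Export error   | Iris   | Race condition
Broken link    | Xander | Race condition


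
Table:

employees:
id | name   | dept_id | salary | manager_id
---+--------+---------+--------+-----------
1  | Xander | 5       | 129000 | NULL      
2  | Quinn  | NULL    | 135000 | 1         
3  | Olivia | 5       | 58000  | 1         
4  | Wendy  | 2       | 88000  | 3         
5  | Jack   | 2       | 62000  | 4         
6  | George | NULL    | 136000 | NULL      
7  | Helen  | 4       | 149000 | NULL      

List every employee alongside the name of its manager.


This is a self-join: employees is joined to a second copy of itself, matching each row's manager_id to another row's id. Use LEFT JOIN so rows with manager_id=NULL are kept.
  - employee 1 (Xander): manager_id=NULL -> NULL
  - employee 2 (Quinn): manager_id=1 -> Xander
  - employee 3 (Olivia): manager_id=1 -> Xander
  - employee 4 (Wendy): manager_id=3 -> Olivia
  - employee 5 (Jack): manager_id=4 -> Wendy
  - employee 6 (George): manager_id=NULL -> NULL
  - employee 7 (Helen): manager_id=NULL -> NULL

SQL:
SELECT a.name AS item, b.name AS manager
FROM employees a
LEFT JOIN employees b ON a.manager_id = b.id

Result:
item   | manager
-------+--------
Xander | NULL   
Quinn  | Xander 
Olivia | Xander 
Wendy  | Olivia 
Jack   | Wendy  
George | NULL   
Helen  | NULL   


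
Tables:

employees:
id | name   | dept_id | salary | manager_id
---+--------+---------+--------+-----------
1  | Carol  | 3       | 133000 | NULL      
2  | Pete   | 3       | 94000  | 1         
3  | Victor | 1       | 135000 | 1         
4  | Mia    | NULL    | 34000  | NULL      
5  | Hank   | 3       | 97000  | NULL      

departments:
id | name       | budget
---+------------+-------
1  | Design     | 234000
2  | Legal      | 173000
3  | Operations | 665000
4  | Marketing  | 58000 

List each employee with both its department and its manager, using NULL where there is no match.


Two LEFT JOINs from the same base table employees: one to departments via dept_id, one to employees itself via manager_id. Both are LEFT so every employee is preserved.
Match against departments:
  - employee 1 (Carol): dept_id=3 -> matches Operations
  - employee 2 (Pete): dept_id=3 -> matches Operations
  - employee 3 (Victor): dept_id=1 -> matches Design
  - employee 4 (Mia): dept_id=NULL, no match -> kept with NULL
  - employee 5 (Hank): dept_id=3 -> matches Operations
Match against employees (self):
  - employee 1 (Carol): manager_id=NULL -> NULL
  - employee 2 (Pete): manager_id=1 -> Carol
  - employee 3 (Victor): manager_id=1 -> Carol
  - employee 4 (Mia): manager_id=NULL -> NULL
  - employee 5 (Hank): manager_id=NULL -> NULL

SQL:
SELECT a.name, b.name AS department, c.name AS manager
FROM employees a
LEFT JOIN departments b ON a.dept_id = b.id
LEFT JOIN employees c ON a.manager_id = c.id

Result:
name   | department | manager
-------+------------+--------
Carol  | Operations | NULL   
Pete   | Operations | Carol  
Victor | Design     | Carol  
Mia    | NULL       | NULL   
Hank   | Operations | NULL   


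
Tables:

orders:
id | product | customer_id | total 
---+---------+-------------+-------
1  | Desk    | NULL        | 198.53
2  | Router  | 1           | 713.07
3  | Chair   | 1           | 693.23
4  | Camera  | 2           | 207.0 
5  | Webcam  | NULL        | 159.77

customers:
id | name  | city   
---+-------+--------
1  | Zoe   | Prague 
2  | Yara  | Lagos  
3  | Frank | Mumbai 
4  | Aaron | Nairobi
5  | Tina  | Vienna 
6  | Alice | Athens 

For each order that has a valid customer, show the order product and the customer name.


INNER JOIN keeps only orders rows whose customer_id matches an id in customers. Walk through each order:
  - order 1 (Desk): customer_id=NULL, no match -> dropped
  - order 2 (Router): customer_id=1 -> matches Zoe
  - order 3 (Chair): customer_id=1 -> matches Zoe
  - order 4 (Camera): customer_id=2 -> matches Yara
  - order 5 (Webcam): customer_id=NULL, no match -> dropped
So 2 of 5 rows are dropped.

SQL:
SELECT a.product, b.name AS customer
FROM orders a
INNER JOIN customers b ON a.customer_id = b.id

Result:
product | customer
--------+---------
Router  | Zoe     
Chair   | Zoe     
Camera  | Yara    


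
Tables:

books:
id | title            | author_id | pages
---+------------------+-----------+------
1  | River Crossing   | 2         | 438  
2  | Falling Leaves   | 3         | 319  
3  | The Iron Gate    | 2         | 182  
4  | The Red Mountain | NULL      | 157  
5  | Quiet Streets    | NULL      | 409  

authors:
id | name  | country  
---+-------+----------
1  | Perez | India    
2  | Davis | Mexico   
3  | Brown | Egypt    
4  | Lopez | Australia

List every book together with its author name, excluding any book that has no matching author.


INNER JOIN keeps only books rows whose author_id matches an id in authors. Walk through each book:
  - book 1 (River Crossing): author_id=2 -> matches Davis
  - book 2 (Falling Leaves): author_id=3 -> matches Brown
  - book 3 (The Iron Gate): author_id=2 -> matches Davis
  - book 4 (The Red Mountain): author_id=NULL, no match -> dropped
  - book 5 (Quiet Streets): author_id=NULL, no match -> dropped
So 2 of 5 rows are dropped.

SQL:
SELECT a.title, b.name AS author
FROM books a
INNER JOIN authors b ON a.author_id = b.id

Result:
title          | author
---------------+-------
River Crossing | Davis 
Falling Leaves | Brown 
The Iron Gate  | Davis 


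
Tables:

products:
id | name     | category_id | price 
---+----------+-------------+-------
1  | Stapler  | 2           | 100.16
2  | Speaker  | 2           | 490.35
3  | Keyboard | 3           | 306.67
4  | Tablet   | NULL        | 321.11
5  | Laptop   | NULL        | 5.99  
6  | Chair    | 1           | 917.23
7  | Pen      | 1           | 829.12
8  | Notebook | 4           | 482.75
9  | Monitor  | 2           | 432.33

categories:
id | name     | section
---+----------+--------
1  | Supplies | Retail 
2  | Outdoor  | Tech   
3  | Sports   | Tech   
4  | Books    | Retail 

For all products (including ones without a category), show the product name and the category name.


LEFT JOIN keeps every row from products (the left table); where category_id has no match in categories, the category columns become NULL. Walk through each product:
  - product 1 (Stapler): category_id=2 -> matches Outdoor
  - product 2 (Speaker): category_id=2 -> matches Outdoor
  - product 3 (Keyboard): category_id=3 -> matches Sports
  - product 4 (Tablet): category_id=NULL, no match -> kept with NULL
  - product 5 (Laptop): category_id=NULL, no match -> kept with NULL
  - product 6 (Chair): category_id=1 -> matches Supplies
  - product 7 (Pen): category_id=1 -> matches Supplies
  - product 8 (Notebook): category_id=4 -> matches Books
  - product 9 (Monitor): category_id=2 -> matches Outdoor
All 9 rows appear; 2 have NULL category.

SQL:
SELECT a.name, b.name AS category
FROM products a
LEFT JOIN categories b ON a.category_id = b.id

Result:
name     | category
---------+---------
Stapler  | Outdoor 
Speaker  | Outdoor 
Keyboard | Sports  
Tablet   | NULL    
Laptop   | NULL    
Chair    | Supplies
Pen      | Supplies
Notebook | Books   
Monitor  | Outdoor 


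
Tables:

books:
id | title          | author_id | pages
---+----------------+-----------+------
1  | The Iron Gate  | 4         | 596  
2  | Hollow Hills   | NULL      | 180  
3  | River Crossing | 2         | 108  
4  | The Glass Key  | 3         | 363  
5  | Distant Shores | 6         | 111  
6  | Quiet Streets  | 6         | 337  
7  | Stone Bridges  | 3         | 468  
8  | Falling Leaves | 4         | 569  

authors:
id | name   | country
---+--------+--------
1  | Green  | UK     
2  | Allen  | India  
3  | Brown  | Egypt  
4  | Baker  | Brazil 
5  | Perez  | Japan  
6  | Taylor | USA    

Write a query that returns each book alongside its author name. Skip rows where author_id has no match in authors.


INNER JOIN keeps only books rows whose author_id matches an id in authors. Walk through each book:
  - book 1 (The Iron Gate): author_id=4 -> matches Baker
  - book 2 (Hollow Hills): author_id=NULL, no match -> dropped
  - book 3 (River Crossing): author_id=2 -> matches Allen
  - book 4 (The Glass Key): author_id=3 -> matches Brown
  - book 5 (Distant Shores): author_id=6 -> matches Taylor
  - book 6 (Quiet Streets): author_id=6 -> matches Taylor
  - book 7 (Stone Bridges): author_id=3 -> matches Brown
  - book 8 (Falling Leaves): author_id=4 -> matches Baker
So 1 of 8 rows is dropped.

SQL:
SELECT a.title, b.name AS author
FROM books a
INNER JOIN authors b ON a.author_id = b.id

Result:
title          | author
---------------+-------
The Iron Gate  | Baker 
River Crossing | Allen 
The Glass Key  | Brown 
Distant Shores | Taylor
Quiet Streets  | Taylor
Stone Bridges  | Brown 
Falling Leaves | Baker 


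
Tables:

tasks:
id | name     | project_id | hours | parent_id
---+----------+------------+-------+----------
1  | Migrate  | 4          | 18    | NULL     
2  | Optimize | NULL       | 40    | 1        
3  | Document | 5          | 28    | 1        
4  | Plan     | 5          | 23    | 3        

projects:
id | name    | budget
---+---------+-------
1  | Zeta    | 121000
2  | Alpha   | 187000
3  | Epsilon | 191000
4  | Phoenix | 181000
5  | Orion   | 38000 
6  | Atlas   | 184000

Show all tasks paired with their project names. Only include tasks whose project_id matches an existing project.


INNER JOIN keeps only tasks rows whose project_id matches an id in projects. Walk through each task:
  - task 1 (Migrate): project_id=4 -> matches Phoenix
  - task 2 (Optimize): project_id=NULL, no match -> dropped
  - task 3 (Document): project_id=5 -> matches Orion
  - task 4 (Plan): project_id=5 -> matches Orion
So 1 of 4 rows is dropped.

SQL:
SELECT a.name, b.name AS project
FROM tasks a
INNER JOIN projects b ON a.project_id = b.id

Result:
name     | project
---------+--------
Migrate  | Phoenix
Document | Orion  
Plan     | Orion  


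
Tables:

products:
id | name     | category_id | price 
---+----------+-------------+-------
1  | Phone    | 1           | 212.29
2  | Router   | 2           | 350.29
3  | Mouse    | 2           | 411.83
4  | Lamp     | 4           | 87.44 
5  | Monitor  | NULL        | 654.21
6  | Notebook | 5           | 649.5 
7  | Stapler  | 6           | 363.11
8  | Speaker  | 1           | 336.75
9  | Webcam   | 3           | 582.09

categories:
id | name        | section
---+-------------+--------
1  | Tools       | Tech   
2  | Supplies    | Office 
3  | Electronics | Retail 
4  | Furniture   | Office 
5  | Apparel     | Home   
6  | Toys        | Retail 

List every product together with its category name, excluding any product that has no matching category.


INNER JOIN keeps only products rows whose category_id matches an id in categories. Walk through each product:
  - product 1 (Phone): category_id=1 -> matches Tools
  - product 2 (Router): category_id=2 -> matches Supplies
  - product 3 (Mouse): category_id=2 -> matches Supplies
  - product 4 (Lamp): category_id=4 -> matches Furniture
  - product 5 (Monitor): category_id=NULL, no match -> dropped
  - product 6 (Notebook): category_id=5 -> matches Apparel
  - product 7 (Stapler): category_id=6 -> matches Toys
  - product 8 (Speaker): category_id=1 -> matches Tools
  - product 9 (Webcam): category_id=3 -> matches Electronics
So 1 of 9 rows is dropped.

SQL:
SELECT a.name, b.name AS category
FROM products a
INNER JOIN categories b ON a.category_id = b.id

Result:
name     | category   
---------+------------
Phone    | Tools      
Router   | Supplies   
Mouse    | Supplies   
Lamp     | Furniture  
Notebook | Apparel    
Stapler  | Toys       
Speaker  | Tools      
Webcam   | Electronics


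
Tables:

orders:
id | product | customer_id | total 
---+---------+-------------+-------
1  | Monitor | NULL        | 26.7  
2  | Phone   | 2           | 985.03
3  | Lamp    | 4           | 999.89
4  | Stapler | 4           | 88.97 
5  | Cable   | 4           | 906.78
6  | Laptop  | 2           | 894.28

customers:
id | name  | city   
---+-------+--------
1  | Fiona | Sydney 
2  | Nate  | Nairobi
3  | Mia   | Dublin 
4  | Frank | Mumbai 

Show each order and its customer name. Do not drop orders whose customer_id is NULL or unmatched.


LEFT JOIN keeps every row from orders (the left table); where customer_id has no match in customers, the customer columns become NULL. Walk through each order:
  - order 1 (Monitor): customer_id=NULL, no match -> kept with NULL
  - order 2 (Phone): customer_id=2 -> matches Nate
  - order 3 (Lamp): customer_id=4 -> matches Frank
  - order 4 (Stapler): customer_id=4 -> matches Frank
  - order 5 (Cable): customer_id=4 -> matches Frank
  - order 6 (Laptop): customer_id=2 -> matches Nate
All 6 rows appear; 1 has NULL customer.

SQL:
SELECT a.product, b.name AS customer
FROM orders a
LEFT JOIN customers b ON a.customer_id = b.id

Result:
product | customer
--------+---------
Monitor | NULL    
Phone   | Nate    
Lamp    | Frank   
Stapler | Frank   
Cable   | Frank   
Laptop  | Nate    


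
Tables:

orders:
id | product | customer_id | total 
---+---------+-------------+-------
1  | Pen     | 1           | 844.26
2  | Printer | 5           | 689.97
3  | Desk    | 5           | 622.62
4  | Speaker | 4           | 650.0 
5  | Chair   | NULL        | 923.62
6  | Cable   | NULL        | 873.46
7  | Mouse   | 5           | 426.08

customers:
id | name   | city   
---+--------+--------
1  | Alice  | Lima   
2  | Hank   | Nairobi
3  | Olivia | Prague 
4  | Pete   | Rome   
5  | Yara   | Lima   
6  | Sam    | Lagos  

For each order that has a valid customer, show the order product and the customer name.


INNER JOIN keeps only orders rows whose customer_id matches an id in customers. Walk through each order:
  - order 1 (Pen): customer_id=1 -> matches Alice
  - order 2 (Printer): customer_id=5 -> matches Yara
  - order 3 (Desk): customer_id=5 -> matches Yara
  - order 4 (Speaker): customer_id=4 -> matches Pete
  - order 5 (Chair): customer_id=NULL, no match -> dropped
  - order 6 (Cable): customer_id=NULL, no match -> dropped
  - order 7 (Mouse): customer_id=5 -> matches Yara
So 2 of 7 rows are dropped.

SQL:
SELECT a.product, b.name AS customer
FROM orders a
INNER JOIN customers b ON a.customer_id = b.id

Result:
product | customer
--------+---------
Pen     | Alice   
Printer | Yara    
Desk    | Yara    
Speaker | Pete    
Mouse   | Yara    


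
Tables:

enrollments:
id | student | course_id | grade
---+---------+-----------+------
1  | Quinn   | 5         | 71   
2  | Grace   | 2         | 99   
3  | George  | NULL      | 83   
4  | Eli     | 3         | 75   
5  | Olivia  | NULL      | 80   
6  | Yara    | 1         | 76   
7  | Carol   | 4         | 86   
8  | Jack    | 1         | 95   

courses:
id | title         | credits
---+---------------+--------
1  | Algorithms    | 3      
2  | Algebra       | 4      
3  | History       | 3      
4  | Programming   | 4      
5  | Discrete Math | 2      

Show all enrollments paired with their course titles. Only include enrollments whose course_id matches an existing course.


INNER JOIN keeps only enrollments rows whose course_id matches an id in courses. Walk through each enrollment:
  - enrollment 1 (Quinn): course_id=5 -> matches Discrete Math
  - enrollment 2 (Grace): course_id=2 -> matches Algebra
  - enrollment 3 (George): course_id=NULL, no match -> dropped
  - enrollment 4 (Eli): course_id=3 -> matches History
  - enrollment 5 (Olivia): course_id=NULL, no match -> dropped
  - enrollment 6 (Yara): course_id=1 -> matches Algorithms
  - enrollment 7 (Carol): course_id=4 -> matches Programming
  - enrollment 8 (Jack): course_id=1 -> matches Algorithms
So 2 of 8 rows are dropped.

SQL:
SELECT a.student, b.title AS course
FROM enrollments a
INNER JOIN courses b ON a.course_id = b.id

Result:
student | course       
--------+--------------
Quinn   | Discrete Math
Grace   | Algebra      
Eli     | History      
Yara    | Algorithms   
Carol   | Programming  
Jack    | Algorithms   


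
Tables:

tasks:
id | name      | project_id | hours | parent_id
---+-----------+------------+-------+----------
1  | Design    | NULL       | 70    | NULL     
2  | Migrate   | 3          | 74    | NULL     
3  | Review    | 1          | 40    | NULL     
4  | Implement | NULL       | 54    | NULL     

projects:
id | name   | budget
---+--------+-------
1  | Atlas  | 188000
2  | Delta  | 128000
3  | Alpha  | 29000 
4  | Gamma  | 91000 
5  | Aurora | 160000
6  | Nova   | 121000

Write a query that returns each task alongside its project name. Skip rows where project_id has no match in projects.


INNER JOIN keeps only tasks rows whose project_id matches an id in projects. Walk through each task:
  - task 1 (Design): project_id=NULL, no match -> dropped
  - task 2 (Migrate): project_id=3 -> matches Alpha
  - task 3 (Review): project_id=1 -> matches Atlas
  - task 4 (Implement): project_id=NULL, no match -> dropped
So 2 of 4 rows are dropped.

SQL:
SELECT a.name, b.name AS project
FROM tasks a
INNER JOIN projects b ON a.project_id = b.id

Result:
name    | project
--------+--------
Migrate | Alpha  
Review  | Atlas  


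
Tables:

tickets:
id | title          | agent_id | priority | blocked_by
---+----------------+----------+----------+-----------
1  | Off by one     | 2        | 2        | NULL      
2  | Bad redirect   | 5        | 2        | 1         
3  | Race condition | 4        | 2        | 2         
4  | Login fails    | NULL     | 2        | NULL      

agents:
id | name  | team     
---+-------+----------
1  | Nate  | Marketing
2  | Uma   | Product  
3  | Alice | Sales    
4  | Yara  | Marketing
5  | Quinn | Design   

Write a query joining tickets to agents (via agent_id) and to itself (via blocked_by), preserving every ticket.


Two LEFT JOINs from the same base table tickets: one to agents via agent_id, one to tickets itself via blocked_by. Both are LEFT so every ticket is preserved.
Match against agents:
  - ticket 1 (Off by one): agent_id=2 -> matches Uma
  - ticket 2 (Bad redirect): agent_id=5 -> matches Quinn
  - ticket 3 (Race condition): agent_id=4 -> matches Yara
  - ticket 4 (Login fails): agent_id=NULL, no match -> kept with NULL
Match against tickets (self):
  - ticket 1 (Off by one): blocked_by=NULL -> NULL
  - ticket 2 (Bad redirect): blocked_by=1 -> Off by one
  - ticket 3 (Race condition): blocked_by=2 -> Bad redirect
  - ticket 4 (Login fails): blocked_by=NULL -> NULL

SQL:
SELECT a.title, b.name AS agent, c.title AS blocked_by
FROM tickets a
LEFT JOIN agents b ON a.agent_id = b.id
LEFT JOIN tickets c ON a.blocked_by = c.id

Result:
title          | agent | blocked_by  
---------------+-------+-------------
Off by one     | Uma   | NULL        
Bad redirect   | Quinn | Off by one  
Race condition | Yara  | Bad redirect
Login fails    | NULL  | NULL        


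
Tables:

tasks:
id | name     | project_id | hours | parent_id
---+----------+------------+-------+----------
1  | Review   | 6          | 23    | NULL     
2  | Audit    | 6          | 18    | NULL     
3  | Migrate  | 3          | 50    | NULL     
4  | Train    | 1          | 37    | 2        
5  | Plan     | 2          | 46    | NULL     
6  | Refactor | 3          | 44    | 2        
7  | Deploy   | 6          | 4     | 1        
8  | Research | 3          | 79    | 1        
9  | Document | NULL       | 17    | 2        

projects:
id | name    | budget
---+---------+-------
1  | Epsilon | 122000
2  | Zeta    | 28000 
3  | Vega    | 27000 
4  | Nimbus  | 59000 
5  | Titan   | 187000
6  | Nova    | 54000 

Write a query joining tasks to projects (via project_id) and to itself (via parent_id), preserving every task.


Two LEFT JOINs from the same base table tasks: one to projects via project_id, one to tasks itself via parent_id. Both are LEFT so every task is preserved.
Match against projects:
  - task 1 (Review): project_id=6 -> matches Nova
  - task 2 (Audit): project_id=6 -> matches Nova
  - task 3 (Migrate): project_id=3 -> matches Vega
  - task 4 (Train): project_id=1 -> matches Epsilon
  - task 5 (Plan): project_id=2 -> matches Zeta
  - task 6 (Refactor): project_id=3 -> matches Vega
  - task 7 (Deploy): project_id=6 -> matches Nova
  - task 8 (Research): project_id=3 -> matches Vega
  - task 9 (Document): project_id=NULL, no match -> kept with NULL
Match against tasks (self):
  - task 1 (Review): parent_id=NULL -> NULL
  - task 2 (Audit): parent_id=NULL -> NULL
  - task 3 (Migrate): parent_id=NULL -> NULL
  - task 4 (Train): parent_id=2 -> Audit
  - task 5 (Plan): parent_id=NULL -> NULL
  - task 6 (Refactor): parent_id=2 -> Audit
  - task 7 (Deploy): parent_id=1 -> Review
  - task 8 (Research): parent_id=1 -> Review
  - task 9 (Document): parent_id=2 -> Audit

SQL:
SELECT a.name, b.name AS project, c.name AS parent
FROM tasks a
LEFT JOIN projects b ON a.project_id = b.id
LEFT JOIN tasks c ON a.parent_id = c.id

Result:
name     | project | parent
---------+---------+-------
Review   | Nova    | NULL  
Audit    | Nova    | NULL  
Migrate  | Vega    | NULL  
Train    | Epsilon | Audit 
Plan     | Zeta    | NULL  
Refactor | Vega    | Audit 
Deploy   | Nova    | Review
Research | Vega    | Review
Document | NULL    | Audit 


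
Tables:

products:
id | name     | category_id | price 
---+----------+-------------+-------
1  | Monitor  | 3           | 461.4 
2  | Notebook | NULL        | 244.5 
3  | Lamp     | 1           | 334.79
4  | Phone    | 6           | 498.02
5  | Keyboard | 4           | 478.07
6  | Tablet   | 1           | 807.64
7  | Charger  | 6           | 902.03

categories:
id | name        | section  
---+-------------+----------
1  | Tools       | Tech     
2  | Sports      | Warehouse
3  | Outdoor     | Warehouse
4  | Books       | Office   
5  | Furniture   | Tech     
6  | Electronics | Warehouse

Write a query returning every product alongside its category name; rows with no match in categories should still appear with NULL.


LEFT JOIN keeps every row from products (the left table); where category_id has no match in categories, the category columns become NULL. Walk through each product:
  - product 1 (Monitor): category_id=3 -> matches Outdoor
  - product 2 (Notebook): category_id=NULL, no match -> kept with NULL
  - product 3 (Lamp): category_id=1 -> matches Tools
  - product 4 (Phone): category_id=6 -> matches Electronics
  - product 5 (Keyboard): category_id=4 -> matches Books
  - product 6 (Tablet): category_id=1 -> matches Tools
  - product 7 (Charger): category_id=6 -> matches Electronics
All 7 rows appear; 1 has NULL category.

SQL:
SELECT a.name, b.name AS category
FROM products a
LEFT JOIN categories b ON a.category_id = b.id

Result:
name     | category   
---------+------------
Monitor  | Outdoor    
Notebook | NULL       
Lamp     | Tools      
Phone    | Electronics
Keyboard | Books      
Tablet   | Tools      
Charger  | Electronics


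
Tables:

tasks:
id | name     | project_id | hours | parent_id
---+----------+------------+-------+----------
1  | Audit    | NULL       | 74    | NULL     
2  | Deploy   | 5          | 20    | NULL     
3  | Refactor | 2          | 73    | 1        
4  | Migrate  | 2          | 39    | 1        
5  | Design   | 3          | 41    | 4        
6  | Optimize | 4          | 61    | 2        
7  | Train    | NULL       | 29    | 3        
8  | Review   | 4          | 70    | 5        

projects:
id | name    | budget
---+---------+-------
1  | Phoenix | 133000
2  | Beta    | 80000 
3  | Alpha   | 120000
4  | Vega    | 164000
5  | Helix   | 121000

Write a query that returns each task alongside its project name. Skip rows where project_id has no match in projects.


INNER JOIN keeps only tasks rows whose project_id matches an id in projects. Walk through each task:
  - task 1 (Audit): project_id=NULL, no match -> dropped
  - task 2 (Deploy): project_id=5 -> matches Helix
  - task 3 (Refactor): project_id=2 -> matches Beta
  - task 4 (Migrate): project_id=2 -> matches Beta
  - task 5 (Design): project_id=3 -> matches Alpha
  - task 6 (Optimize): project_id=4 -> matches Vega
  - task 7 (Train): project_id=NULL, no match -> dropped
  - task 8 (Review): project_id=4 -> matches Vega
So 2 of 8 rows are dropped.

SQL:
SELECT a.name, b.name AS project
FROM tasks a
INNER JOIN projects b ON a.project_id = b.id

Result:
name     | project
---------+--------
Deploy   | Helix  
Refactor | Beta   
Migrate  | Beta   
Design   | Alpha  
Optimize | Vega   
Review   | Vega   


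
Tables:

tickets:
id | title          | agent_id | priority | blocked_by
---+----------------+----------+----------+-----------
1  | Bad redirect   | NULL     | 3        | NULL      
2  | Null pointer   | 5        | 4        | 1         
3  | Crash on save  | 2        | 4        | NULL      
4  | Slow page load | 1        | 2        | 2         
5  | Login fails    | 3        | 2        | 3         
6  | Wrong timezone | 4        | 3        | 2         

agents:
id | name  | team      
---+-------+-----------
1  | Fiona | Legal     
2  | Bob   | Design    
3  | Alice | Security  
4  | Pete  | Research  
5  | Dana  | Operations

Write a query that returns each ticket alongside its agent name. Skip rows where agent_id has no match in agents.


INNER JOIN keeps only tickets rows whose agent_id matches an id in agents. Walk through each ticket:
  - ticket 1 (Bad redirect): agent_id=NULL, no match -> dropped
  - ticket 2 (Null pointer): agent_id=5 -> matches Dana
  - ticket 3 (Crash on save): agent_id=2 -> matches Bob
  - ticket 4 (Slow page load): agent_id=1 -> matches Fiona
  - ticket 5 (Login fails): agent_id=3 -> matches Alice
  - ticket 6 (Wrong timezone): agent_id=4 -> matches Pete
So 1 of 6 rows is dropped.

SQL:
SELECT a.title, b.name AS agent
FROM tickets a
INNER JOIN agents b ON a.agent_id = b.id

Result:
title          | agent
---------------+------
Null pointer   | Dana 
Crash on save  | Bob  
Slow page load | Fiona
Login fails    | Alice
Wrong timezone | Pete 


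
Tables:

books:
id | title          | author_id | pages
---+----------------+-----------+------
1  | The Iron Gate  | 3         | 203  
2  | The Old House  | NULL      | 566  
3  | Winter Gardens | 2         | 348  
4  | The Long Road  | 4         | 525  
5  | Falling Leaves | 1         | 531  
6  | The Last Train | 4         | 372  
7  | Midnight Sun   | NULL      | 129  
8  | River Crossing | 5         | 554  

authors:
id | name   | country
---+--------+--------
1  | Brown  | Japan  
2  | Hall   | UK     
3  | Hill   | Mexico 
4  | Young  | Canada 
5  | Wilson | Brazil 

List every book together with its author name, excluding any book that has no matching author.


INNER JOIN keeps only books rows whose author_id matches an id in authors. Walk through each book:
  - book 1 (The Iron Gate): author_id=3 -> matches Hill
  - book 2 (The Old House): author_id=NULL, no match -> dropped
  - book 3 (Winter Gardens): author_id=2 -> matches Hall
  - book 4 (The Long Road): author_id=4 -> matches Young
  - book 5 (Falling Leaves): author_id=1 -> matches Brown
  - book 6 (The Last Train): author_id=4 -> matches Young
  - book 7 (Midnight Sun): author_id=NULL, no match -> dropped
  - book 8 (River Crossing): author_id=5 -> matches Wilson
So 2 of 8 rows are dropped.

SQL:
SELECT a.title, b.name AS author
FROM books a
INNER JOIN authors b ON a.author_id = b.id

Result:
title          | author
---------------+-------
The Iron Gate  | Hill  
Winter Gardens | Hall  
The Long Road  | Young 
Falling Leaves | Brown 
The Last Train | Young 
River Crossing | Wilson


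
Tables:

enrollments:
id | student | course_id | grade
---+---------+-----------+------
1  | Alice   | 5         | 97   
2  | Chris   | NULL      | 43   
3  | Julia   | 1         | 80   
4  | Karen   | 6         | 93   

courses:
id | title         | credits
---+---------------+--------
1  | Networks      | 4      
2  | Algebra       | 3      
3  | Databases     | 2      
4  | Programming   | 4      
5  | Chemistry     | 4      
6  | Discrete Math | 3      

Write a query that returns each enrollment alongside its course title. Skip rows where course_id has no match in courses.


INNER JOIN keeps only enrollments rows whose course_id matches an id in courses. Walk through each enrollment:
  - enrollment 1 (Alice): course_id=5 -> matches Chemistry
  - enrollment 2 (Chris): course_id=NULL, no match -> dropped
  - enrollment 3 (Julia): course_id=1 -> matches Networks
  - enrollment 4 (Karen): course_id=6 -> matches Discrete Math
So 1 of 4 rows is dropped.

SQL:
SELECT a.student, b.title AS course
FROM enrollments a
INNER JOIN courses b ON a.course_id = b.id

Result:
student | course       
--------+--------------
Alice   | Chemistry    
Julia   | Networks     
Karen   | Discrete Math


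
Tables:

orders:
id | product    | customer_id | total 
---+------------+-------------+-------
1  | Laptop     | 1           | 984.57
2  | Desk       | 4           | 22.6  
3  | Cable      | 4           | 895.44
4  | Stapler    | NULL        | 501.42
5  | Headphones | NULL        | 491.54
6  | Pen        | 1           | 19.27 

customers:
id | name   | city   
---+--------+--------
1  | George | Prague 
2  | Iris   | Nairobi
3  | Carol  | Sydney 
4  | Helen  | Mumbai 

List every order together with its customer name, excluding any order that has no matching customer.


INNER JOIN keeps only orders rows whose customer_id matches an id in customers. Walk through each order:
  - order 1 (Laptop): customer_id=1 -> matches George
  - order 2 (Desk): customer_id=4 -> matches Helen
  - order 3 (Cable): customer_id=4 -> matches Helen
  - order 4 (Stapler): customer_id=NULL, no match -> dropped
  - order 5 (Headphones): customer_id=NULL, no match -> dropped
  - order 6 (Pen): customer_id=1 -> matches George
So 2 of 6 rows are dropped.

SQL:
SELECT a.product, b.name AS customer
FROM orders a
INNER JOIN customers b ON a.customer_id = b.id

Result:
product | customer
--------+---------
Laptop  | George  
Desk    | Helen   
Cable   | Helen   
Pen     | George  


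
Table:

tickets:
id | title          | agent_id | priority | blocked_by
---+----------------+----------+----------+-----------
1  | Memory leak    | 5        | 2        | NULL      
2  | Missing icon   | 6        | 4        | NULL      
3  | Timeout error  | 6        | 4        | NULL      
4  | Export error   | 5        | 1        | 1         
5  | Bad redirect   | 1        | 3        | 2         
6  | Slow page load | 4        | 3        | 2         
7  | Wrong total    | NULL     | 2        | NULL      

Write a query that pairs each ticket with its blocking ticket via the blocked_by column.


This is a self-join: tickets is joined to a second copy of itself, matching each row's blocked_by to another row's id. Use LEFT JOIN so rows with blocked_by=NULL are kept.
  - ticket 1 (Memory leak): blocked_by=NULL -> NULL
  - ticket 2 (Missing icon): blocked_by=NULL -> NULL
  - ticket 3 (Timeout error): blocked_by=NULL -> NULL
  - ticket 4 (Export error): blocked_by=1 -> Memory leak
  - ticket 5 (Bad redirect): blocked_by=2 -> Missing icon
  - ticket 6 (Slow page load): blocked_by=2 -> Missing icon
  - ticket 7 (Wrong total): blocked_by=NULL -> NULL

SQL:
SELECT a.title AS item, b.title AS blocked_by
FROM tickets a
LEFT JOIN tickets b ON a.blocked_by = b.id

Result:
item           | blocked_by  
---------------+-------------
Memory leak    | NULL        
Missing icon   | NULL        
Timeout error  | NULL        
Export error   | Memory leak 
Bad redirect   | Missing icon
Slow page load | Missing icon
Wrong total    | NULL        


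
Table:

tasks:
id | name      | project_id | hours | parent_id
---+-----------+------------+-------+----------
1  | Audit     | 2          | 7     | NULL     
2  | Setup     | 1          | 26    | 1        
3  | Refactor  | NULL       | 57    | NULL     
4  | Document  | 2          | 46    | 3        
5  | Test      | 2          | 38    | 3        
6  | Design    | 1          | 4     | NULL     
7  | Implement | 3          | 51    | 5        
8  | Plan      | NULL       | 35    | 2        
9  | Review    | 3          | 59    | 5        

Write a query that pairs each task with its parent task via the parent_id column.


This is a self-join: tasks is joined to a second copy of itself, matching each row's parent_id to another row's id. Use LEFT JOIN so rows with parent_id=NULL are kept.
  - task 1 (Audit): parent_id=NULL -> NULL
  - task 2 (Setup): parent_id=1 -> Audit
  - task 3 (Refactor): parent_id=NULL -> NULL
  - task 4 (Document): parent_id=3 -> Refactor
  - task 5 (Test): parent_id=3 -> Refactor
  - task 6 (Design): parent_id=NULL -> NULL
  - task 7 (Implement): parent_id=5 -> Test
  - task 8 (Plan): parent_id=2 -> Setup
  - task 9 (Review): parent_id=5 -> Test

SQL:
SELECT a.name AS item, b.name AS parent
FROM tasks a
LEFT JOIN tasks b ON a.parent_id = b.id

Result:
item      | parent  
----------+---------
Audit     | NULL    
Setup     | Audit   
Refactor  | NULL    
Document  | Refactor
Test      | Refactor
Design    | NULL    
Implement | Test    
Plan      | Setup   
Review    | Test    


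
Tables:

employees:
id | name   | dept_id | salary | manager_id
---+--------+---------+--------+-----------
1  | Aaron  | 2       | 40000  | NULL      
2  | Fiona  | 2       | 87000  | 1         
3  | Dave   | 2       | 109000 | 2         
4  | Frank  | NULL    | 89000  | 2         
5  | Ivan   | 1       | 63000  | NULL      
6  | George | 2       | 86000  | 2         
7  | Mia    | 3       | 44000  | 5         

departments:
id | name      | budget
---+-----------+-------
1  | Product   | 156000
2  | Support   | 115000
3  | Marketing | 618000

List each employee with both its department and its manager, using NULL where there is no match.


Two LEFT JOINs from the same base table employees: one to departments via dept_id, one to employees itself via manager_id. Both are LEFT so every employee is preserved.
Match against departments:
  - employee 1 (Aaron): dept_id=2 -> matches Support
  - employee 2 (Fiona): dept_id=2 -> matches Support
  - employee 3 (Dave): dept_id=2 -> matches Support
  - employee 4 (Frank): dept_id=NULL, no match -> kept with NULL
  - employee 5 (Ivan): dept_id=1 -> matches Product
  - employee 6 (George): dept_id=2 -> matches Support
  - employee 7 (Mia): dept_id=3 -> matches Marketing
Match against employees (self):
  - employee 1 (Aaron): manager_id=NULL -> NULL
  - employee 2 (Fiona): manager_id=1 -> Aaron
  - employee 3 (Dave): manager_id=2 -> Fiona
  - employee 4 (Frank): manager_id=2 -> Fiona
  - employee 5 (Ivan): manager_id=NULL -> NULL
  - employee 6 (George): manager_id=2 -> Fiona
  - employee 7 (Mia): manager_id=5 -> Ivan

SQL:
SELECT a.name, b.name AS department, c.name AS manager
FROM employees a
LEFT JOIN departments b ON a.dept_id = b.id
LEFT JOIN employees c ON a.manager_id = c.id

Result:
name   | department | manager
-------+------------+--------
Aaron  | Support    | NULL   
Fiona  | Support    | Aaron  
Dave   | Support    | Fiona  
Frank  | NULL       | Fiona  
Ivan   | Product    | NULL   
George | Support    | Fiona  
Mia    | Marketing  | Ivan   
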